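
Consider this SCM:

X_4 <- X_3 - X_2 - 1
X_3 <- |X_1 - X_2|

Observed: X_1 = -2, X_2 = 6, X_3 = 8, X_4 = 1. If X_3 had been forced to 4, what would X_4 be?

The intervention breaks the incoming arrows to X_3: X_3 <- |X_1 - X_2| no longer applies, and X_3 = 4.
X_4 = X_3 - X_2 - 1  [with X_3=4, X_2=6]  = -3

-3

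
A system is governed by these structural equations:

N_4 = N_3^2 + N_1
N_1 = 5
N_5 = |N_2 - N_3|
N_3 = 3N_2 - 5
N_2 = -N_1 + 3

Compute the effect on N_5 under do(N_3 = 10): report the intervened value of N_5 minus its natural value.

do(N_3=10) replaces the equation N_3 = 3N_2 - 5 with the constant N_3 = 10.
N_2 = -N_1 + 3  [with N_1=5]  = -2
N_5 = |N_2 - N_3|  [with N_2=-2, N_3=10]  = 12
Without intervention: N_2 = -N_1 + 3  [with N_1=5]  = -2; N_3 = 3N_2 - 5  [with N_2=-2]  = -11; N_5 = |N_2 - N_3|  [with N_2=-2, N_3=-11]  = 9.
Change = 12 − 9 = 3.

3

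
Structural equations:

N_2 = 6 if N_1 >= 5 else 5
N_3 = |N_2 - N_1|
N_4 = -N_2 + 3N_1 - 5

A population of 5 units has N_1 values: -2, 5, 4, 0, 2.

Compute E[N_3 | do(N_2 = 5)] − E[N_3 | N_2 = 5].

-0.8

do(N_2=5) breaks N_2's dependence on N_1. With N_2=5 fixed, N_3 across the units is 7, 0, 1, 5, 3, mean 3.2.
Conditioning on N_2=5 selects the 4 unit(s) with N_1 ∈ {-2, 4, 0, 2}. Their N_3 values: 7, 1, 5, 3. Mean = 4.
Difference = 3.2 − 4 = -0.8.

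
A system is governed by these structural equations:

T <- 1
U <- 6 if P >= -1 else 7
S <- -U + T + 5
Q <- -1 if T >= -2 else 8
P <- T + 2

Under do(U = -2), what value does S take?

8

The intervention breaks the incoming arrows to U: U <- 6 if P >= -1 else 7 no longer applies, and U = -2.
S = -U + T + 5  [with U=-2, T=1]  = 8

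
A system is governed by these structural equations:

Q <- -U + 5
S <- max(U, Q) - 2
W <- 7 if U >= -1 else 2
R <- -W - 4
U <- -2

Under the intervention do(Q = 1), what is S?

-1

The intervention breaks the incoming arrows to Q: Q <- -U + 5 no longer applies, and Q = 1.
S = max(U, Q) - 2  [with U=-2, Q=1]  = -1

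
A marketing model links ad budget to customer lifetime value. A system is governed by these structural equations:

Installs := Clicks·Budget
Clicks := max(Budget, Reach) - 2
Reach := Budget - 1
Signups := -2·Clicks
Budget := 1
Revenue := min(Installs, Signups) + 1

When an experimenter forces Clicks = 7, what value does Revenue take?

The intervention breaks the incoming arrows to Clicks: Clicks := max(Budget, Reach) - 2 no longer applies, and Clicks = 7.
Installs = Clicks·Budget  [with Clicks=7, Budget=1]  = 7
Signups = -2·Clicks  [with Clicks=7]  = -14
Revenue = min(Installs, Signups) + 1  [with Installs=7, Signups=-14]  = -13

-13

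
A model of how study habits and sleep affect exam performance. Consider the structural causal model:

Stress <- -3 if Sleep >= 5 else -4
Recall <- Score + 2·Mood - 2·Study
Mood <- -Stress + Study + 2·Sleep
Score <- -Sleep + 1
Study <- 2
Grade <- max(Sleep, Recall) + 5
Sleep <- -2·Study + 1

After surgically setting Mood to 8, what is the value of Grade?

Under do(Mood=8), the mechanism Mood <- -Stress + Study + 2·Sleep is discarded; Mood is fixed at 8.
Sleep = -2·Study + 1  [with Study=2]  = -3
Score = -Sleep + 1  [with Sleep=-3]  = 4
Recall = Score + 2·Mood - 2·Study  [with Score=4, Mood=8, Study=2]  = 16
Grade = max(Sleep, Recall) + 5  [with Sleep=-3, Recall=16]  = 21

21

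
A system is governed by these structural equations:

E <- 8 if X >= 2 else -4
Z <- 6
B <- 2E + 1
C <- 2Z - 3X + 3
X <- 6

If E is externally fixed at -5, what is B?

-9

do(E=-5) replaces the equation E <- 8 if X >= 2 else -4 with the constant E = -5.
B = 2E + 1  [with E=-5]  = -9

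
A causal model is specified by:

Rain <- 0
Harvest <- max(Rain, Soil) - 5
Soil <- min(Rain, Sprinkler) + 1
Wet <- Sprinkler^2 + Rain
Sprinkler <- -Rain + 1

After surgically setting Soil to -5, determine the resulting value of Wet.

The intervention breaks the incoming arrows to Soil: Soil <- min(Rain, Sprinkler) + 1 no longer applies, and Soil = -5.
Wet is not downstream of the intervention, so its value is determined by the original equations.
Sprinkler = -Rain + 1  [with Rain=0]  = 1
Wet = Sprinkler^2 + Rain  [with Sprinkler=1, Rain=0]  = 1

1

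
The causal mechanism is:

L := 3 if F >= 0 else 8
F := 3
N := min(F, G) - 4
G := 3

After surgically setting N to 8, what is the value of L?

3

Under do(N=8), the mechanism N := min(F, G) - 4 is discarded; N is fixed at 8.
Since L is not a descendant of the intervened variable, it is unaffected.
L = 3 if F >= 0 else 8  [with F=3]  = 3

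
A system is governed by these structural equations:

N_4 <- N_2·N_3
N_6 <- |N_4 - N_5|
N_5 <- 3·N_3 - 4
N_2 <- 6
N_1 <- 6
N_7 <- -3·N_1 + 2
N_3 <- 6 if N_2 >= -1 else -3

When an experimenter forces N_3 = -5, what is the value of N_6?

The intervention breaks the incoming arrows to N_3: N_3 <- 6 if N_2 >= -1 else -3 no longer applies, and N_3 = -5.
N_4 = N_2·N_3  [with N_2=6, N_3=-5]  = -30
N_5 = 3·N_3 - 4  [with N_3=-5]  = -19
N_6 = |N_4 - N_5|  [with N_4=-30, N_5=-19]  = 11

11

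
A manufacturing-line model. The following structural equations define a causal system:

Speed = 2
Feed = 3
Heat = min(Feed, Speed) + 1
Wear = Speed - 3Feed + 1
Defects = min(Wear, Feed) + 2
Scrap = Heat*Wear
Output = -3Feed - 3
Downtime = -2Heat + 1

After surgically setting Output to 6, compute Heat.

Intervening sets Output = 6 and removes its equation (Output = -3Feed - 3).
Heat is not downstream of the intervention, so its value is determined by the original equations.
Heat = min(Feed, Speed) + 1  [with Feed=3, Speed=2]  = 3

3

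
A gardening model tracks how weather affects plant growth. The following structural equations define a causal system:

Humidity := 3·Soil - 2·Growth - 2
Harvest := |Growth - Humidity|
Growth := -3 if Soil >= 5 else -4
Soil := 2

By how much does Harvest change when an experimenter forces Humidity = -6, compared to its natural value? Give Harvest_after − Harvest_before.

The intervention breaks the incoming arrows to Humidity: Humidity := 3·Soil - 2·Growth - 2 no longer applies, and Humidity = -6.
Growth = -3 if Soil >= 5 else -4  [with Soil=2]  = -4
Harvest = |Growth - Humidity|  [with Growth=-4, Humidity=-6]  = 2
Without intervention: Growth = -3 if Soil >= 5 else -4  [with Soil=2]  = -4; Humidity = 3·Soil - 2·Growth - 2  [with Soil=2, Growth=-4]  = 12; Harvest = |Growth - Humidity|  [with Growth=-4, Humidity=12]  = 16.
Change = 2 − 16 = -14.

-14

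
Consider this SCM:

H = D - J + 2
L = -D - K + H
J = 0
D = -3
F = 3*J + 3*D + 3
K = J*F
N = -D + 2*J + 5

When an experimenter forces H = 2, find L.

5

The intervention breaks the incoming arrows to H: H = D - J + 2 no longer applies, and H = 2.
F = 3*J + 3*D + 3  [with J=0, D=-3]  = -6
K = J*F  [with J=0, F=-6]  = 0
L = -D - K + H  [with D=-3, K=0, H=2]  = 5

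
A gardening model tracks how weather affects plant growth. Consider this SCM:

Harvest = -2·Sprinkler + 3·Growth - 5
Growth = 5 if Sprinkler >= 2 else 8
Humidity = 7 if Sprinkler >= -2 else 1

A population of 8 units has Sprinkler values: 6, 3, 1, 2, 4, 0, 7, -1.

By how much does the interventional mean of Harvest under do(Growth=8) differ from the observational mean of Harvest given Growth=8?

The intervention sets Growth=8 in all 8 units regardless of Sprinkler. Recomputing Harvest per unit gives 7, 13, 17, 15, 11, 19, 5, 21; average 13.5.
Conditioning on Growth=8 selects the 3 unit(s) with Sprinkler ∈ {1, 0, -1}. Their Harvest values: 17, 19, 21. Mean = 19.
Difference = 13.5 − 19 = -5.5.

-5.5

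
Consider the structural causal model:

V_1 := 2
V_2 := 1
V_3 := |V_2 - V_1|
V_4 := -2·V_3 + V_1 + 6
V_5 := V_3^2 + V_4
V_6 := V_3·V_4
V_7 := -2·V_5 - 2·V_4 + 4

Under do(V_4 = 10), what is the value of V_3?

1

Under do(V_4=10), the mechanism V_4 := -2·V_3 + V_1 + 6 is discarded; V_4 is fixed at 10.
Since V_3 is not a descendant of the intervened variable, it is unaffected.
V_3 = |V_2 - V_1|  [with V_2=1, V_1=2]  = 1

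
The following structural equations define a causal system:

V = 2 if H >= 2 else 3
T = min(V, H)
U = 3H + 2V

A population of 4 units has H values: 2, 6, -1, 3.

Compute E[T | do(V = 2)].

1.25

do(V=2) breaks V's dependence on H. With V=2 fixed, T across the units is 2, 2, -1, 2, mean 1.25.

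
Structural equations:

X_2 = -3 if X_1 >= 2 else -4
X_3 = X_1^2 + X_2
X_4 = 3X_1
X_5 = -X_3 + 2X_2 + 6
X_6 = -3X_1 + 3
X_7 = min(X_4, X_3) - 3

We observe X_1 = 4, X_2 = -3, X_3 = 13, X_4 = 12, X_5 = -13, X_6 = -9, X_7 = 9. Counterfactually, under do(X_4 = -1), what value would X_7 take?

The intervention breaks the incoming arrows to X_4: X_4 = 3X_1 no longer applies, and X_4 = -1.
X_2 = -3 if X_1 >= 2 else -4  [with X_1=4]  = -3
X_3 = X_1^2 + X_2  [with X_1=4, X_2=-3]  = 13
X_7 = min(X_4, X_3) - 3  [with X_4=-1, X_3=13]  = -4

-4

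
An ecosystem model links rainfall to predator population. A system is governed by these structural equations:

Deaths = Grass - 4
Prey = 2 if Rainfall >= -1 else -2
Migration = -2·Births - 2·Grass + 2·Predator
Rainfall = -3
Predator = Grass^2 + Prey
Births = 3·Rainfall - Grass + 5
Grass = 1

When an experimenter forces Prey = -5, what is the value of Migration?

The intervention breaks the incoming arrows to Prey: Prey = 2 if Rainfall >= -1 else -2 no longer applies, and Prey = -5.
Predator = Grass^2 + Prey  [with Grass=1, Prey=-5]  = -4
Births = 3·Rainfall - Grass + 5  [with Rainfall=-3, Grass=1]  = -5
Migration = -2·Births - 2·Grass + 2·Predator  [with Births=-5, Grass=1, Predator=-4]  = 0

0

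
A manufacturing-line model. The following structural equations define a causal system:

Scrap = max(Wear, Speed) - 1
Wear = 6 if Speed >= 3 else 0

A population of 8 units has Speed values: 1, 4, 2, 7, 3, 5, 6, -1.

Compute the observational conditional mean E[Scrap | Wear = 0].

0

Conditioning on Wear=0 selects the 3 unit(s) with Speed ∈ {1, 2, -1}. Their Scrap values: 0, 1, -1. Mean = 0.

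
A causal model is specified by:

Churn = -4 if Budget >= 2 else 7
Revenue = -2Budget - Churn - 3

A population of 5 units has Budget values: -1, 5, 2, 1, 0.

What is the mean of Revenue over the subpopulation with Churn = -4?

Observing Churn=-4 restricts to units where Churn's equation naturally yields -4: Budget ∈ {5, 2}. In that subpopulation Revenue = -9, -3, mean -6.

-6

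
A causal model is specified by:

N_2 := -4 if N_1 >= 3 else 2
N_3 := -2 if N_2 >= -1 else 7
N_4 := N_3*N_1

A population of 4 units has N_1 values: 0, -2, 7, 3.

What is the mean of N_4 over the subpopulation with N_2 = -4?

35

Conditioning on N_2=-4 selects the 2 unit(s) with N_1 ∈ {7, 3}. Their N_4 values: 49, 21. Mean = 35.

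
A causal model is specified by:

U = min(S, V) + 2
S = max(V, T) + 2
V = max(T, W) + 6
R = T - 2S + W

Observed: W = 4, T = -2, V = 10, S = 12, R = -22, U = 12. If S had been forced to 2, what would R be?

Intervening sets S = 2 and removes its equation (S = max(V, T) + 2).
R = T - 2S + W  [with T=-2, S=2, W=4]  = -2

-2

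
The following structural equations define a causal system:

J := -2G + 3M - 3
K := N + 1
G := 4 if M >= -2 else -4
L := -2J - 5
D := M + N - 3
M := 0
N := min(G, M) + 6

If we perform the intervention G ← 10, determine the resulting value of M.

Under do(G=10), the mechanism G := 4 if M >= -2 else -4 is discarded; G is fixed at 10.
M is not downstream of the intervention, so its value is determined by the original equations.

0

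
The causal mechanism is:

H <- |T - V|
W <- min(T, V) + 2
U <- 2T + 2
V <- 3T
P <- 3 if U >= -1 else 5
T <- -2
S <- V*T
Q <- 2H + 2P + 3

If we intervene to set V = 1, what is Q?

19

do(V=1) replaces the equation V <- 3T with the constant V = 1.
U = 2T + 2  [with T=-2]  = -2
H = |T - V|  [with T=-2, V=1]  = 3
P = 3 if U >= -1 else 5  [with U=-2]  = 5
Q = 2H + 2P + 3  [with H=3, P=5]  = 19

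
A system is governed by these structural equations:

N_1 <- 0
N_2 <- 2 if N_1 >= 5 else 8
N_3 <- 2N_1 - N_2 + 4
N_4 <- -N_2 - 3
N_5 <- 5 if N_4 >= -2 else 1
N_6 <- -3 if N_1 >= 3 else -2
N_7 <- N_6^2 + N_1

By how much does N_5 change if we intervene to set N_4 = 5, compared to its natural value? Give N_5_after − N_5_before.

Intervening sets N_4 = 5 and removes its equation (N_4 <- -N_2 - 3).
N_5 = 5 if N_4 >= -2 else 1  [with N_4=5]  = 5
Without intervention: N_2 = 2 if N_1 >= 5 else 8  [with N_1=0]  = 8; N_4 = -N_2 - 3  [with N_2=8]  = -11; N_5 = 5 if N_4 >= -2 else 1  [with N_4=-11]  = 1.
Change = 5 − 1 = 4.

4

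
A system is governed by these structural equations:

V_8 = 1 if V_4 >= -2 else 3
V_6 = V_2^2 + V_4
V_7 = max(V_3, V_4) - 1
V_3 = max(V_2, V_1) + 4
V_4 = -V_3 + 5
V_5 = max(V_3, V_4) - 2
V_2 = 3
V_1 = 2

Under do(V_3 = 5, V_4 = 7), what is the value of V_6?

Setting V_3 = 5, V_4 = 7 by intervention discards those variables' equations.
V_6 = V_2^2 + V_4  [with V_2=3, V_4=7]  = 16

16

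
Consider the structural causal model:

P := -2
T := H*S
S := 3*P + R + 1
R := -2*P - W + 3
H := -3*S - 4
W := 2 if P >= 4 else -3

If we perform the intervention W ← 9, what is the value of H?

17

do(W=9) replaces the equation W := 2 if P >= 4 else -3 with the constant W = 9.
R = -2*P - W + 3  [with P=-2, W=9]  = -2
S = 3*P + R + 1  [with P=-2, R=-2]  = -7
H = -3*S - 4  [with S=-7]  = 17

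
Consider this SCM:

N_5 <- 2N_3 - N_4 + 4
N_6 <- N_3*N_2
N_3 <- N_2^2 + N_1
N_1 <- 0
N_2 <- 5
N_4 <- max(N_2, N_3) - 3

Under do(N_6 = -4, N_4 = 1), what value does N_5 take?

Setting N_6 = -4, N_4 = 1 by intervention discards those variables' equations.
N_3 = N_2^2 + N_1  [with N_2=5, N_1=0]  = 25
N_5 = 2N_3 - N_4 + 4  [with N_3=25, N_4=1]  = 53

53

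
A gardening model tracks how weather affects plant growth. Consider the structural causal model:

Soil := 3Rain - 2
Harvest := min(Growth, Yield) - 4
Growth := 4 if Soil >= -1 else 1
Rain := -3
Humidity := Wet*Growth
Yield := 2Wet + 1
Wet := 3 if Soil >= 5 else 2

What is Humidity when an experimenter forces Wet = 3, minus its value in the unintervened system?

1

do(Wet=3) replaces the equation Wet := 3 if Soil >= 5 else 2 with the constant Wet = 3.
Soil = 3Rain - 2  [with Rain=-3]  = -11
Growth = 4 if Soil >= -1 else 1  [with Soil=-11]  = 1
Humidity = Wet*Growth  [with Wet=3, Growth=1]  = 3
Without intervention: Soil = 3Rain - 2  [with Rain=-3]  = -11; Wet = 3 if Soil >= 5 else 2  [with Soil=-11]  = 2; Growth = 4 if Soil >= -1 else 1  [with Soil=-11]  = 1; Humidity = Wet*Growth  [with Wet=2, Growth=1]  = 2.
Change = 3 − 2 = 1.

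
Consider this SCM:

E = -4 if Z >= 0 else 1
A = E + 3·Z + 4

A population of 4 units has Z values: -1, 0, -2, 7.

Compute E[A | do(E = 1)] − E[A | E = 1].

7.5

Under do(E=1), E's equation is replaced by E=1 for every unit. Per-unit A: 2, 5, -1, 26. Mean = 8.
Conditioning on E=1 selects the 2 unit(s) with Z ∈ {-1, -2}. Their A values: 2, -1. Mean = 0.5.
Difference = 8 − 0.5 = 7.5.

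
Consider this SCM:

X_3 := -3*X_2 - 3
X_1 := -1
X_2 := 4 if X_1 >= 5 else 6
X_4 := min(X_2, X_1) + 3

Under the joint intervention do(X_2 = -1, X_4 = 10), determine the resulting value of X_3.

The joint intervention fixes X_2 = -1, X_4 = 10, removing each variable's own equation.
X_3 = -3*X_2 - 3  [with X_2=-1]  = 0

0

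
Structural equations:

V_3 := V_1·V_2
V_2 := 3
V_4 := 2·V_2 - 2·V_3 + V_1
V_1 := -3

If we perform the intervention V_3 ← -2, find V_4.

The intervention breaks the incoming arrows to V_3: V_3 := V_1·V_2 no longer applies, and V_3 = -2.
V_4 = 2·V_2 - 2·V_3 + V_1  [with V_2=3, V_3=-2, V_1=-3]  = 7

7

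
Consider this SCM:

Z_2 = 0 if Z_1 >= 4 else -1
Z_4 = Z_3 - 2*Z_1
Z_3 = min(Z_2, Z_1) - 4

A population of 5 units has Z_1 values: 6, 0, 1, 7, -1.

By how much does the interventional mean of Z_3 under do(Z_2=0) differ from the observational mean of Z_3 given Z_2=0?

-0.2

Every unit gets Z_2=0 under the intervention. Z_3 values become -4, -4, -4, -4, -5; E[Z_3|do(Z_2=0)] = -4.2.
E[Z_3|Z_2=0] averages over only the 2 units with Z_2=0 (Z_1 = 6, 7): Z_3 = -4, -4, mean -4.
Difference = -4.2 − (-4) = -0.2.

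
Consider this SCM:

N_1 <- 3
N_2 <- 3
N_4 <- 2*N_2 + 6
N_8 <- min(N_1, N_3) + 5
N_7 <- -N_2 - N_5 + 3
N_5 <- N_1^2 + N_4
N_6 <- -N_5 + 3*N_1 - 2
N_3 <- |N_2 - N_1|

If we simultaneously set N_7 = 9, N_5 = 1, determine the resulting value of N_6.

Setting N_7 = 9, N_5 = 1 by intervention discards those variables' equations.
N_6 = -N_5 + 3*N_1 - 2  [with N_5=1, N_1=3]  = 6

6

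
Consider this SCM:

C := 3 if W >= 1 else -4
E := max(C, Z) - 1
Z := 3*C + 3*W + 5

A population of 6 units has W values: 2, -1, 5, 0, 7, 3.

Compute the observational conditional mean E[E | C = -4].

-5

Conditioning on C=-4 selects the 2 unit(s) with W ∈ {-1, 0}. Their E values: -5, -5. Mean = -5.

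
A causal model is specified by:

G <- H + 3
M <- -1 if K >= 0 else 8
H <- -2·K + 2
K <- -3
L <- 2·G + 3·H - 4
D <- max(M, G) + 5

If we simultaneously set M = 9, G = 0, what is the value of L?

Under do(M = 9, G = 0), each intervened variable's structural equation is replaced by its fixed value.
H = -2·K + 2  [with K=-3]  = 8
L = 2·G + 3·H - 4  [with G=0, H=8]  = 20

20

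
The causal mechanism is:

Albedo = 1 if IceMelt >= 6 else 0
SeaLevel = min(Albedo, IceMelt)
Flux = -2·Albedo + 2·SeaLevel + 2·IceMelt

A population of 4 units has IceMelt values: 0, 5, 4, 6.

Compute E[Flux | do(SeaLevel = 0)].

7

Every unit gets SeaLevel=0 under the intervention. Flux values become 0, 10, 8, 10; E[Flux|do(SeaLevel=0)] = 7.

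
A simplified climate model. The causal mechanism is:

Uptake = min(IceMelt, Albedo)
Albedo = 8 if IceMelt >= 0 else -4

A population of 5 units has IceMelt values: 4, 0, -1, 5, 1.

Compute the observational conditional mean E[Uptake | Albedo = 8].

2.5

E[Uptake|Albedo=8] averages over only the 4 units with Albedo=8 (IceMelt = 4, 0, 5, 1): Uptake = 4, 0, 5, 1, mean 2.5.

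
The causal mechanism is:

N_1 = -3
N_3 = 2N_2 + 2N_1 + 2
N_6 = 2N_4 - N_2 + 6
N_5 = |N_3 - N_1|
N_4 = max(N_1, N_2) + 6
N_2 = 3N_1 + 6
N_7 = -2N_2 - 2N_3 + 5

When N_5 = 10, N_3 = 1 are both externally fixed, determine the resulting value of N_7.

9

The joint intervention fixes N_5 = 10, N_3 = 1, removing each variable's own equation.
N_2 = 3N_1 + 6  [with N_1=-3]  = -3
N_7 = -2N_2 - 2N_3 + 5  [with N_2=-3, N_3=1]  = 9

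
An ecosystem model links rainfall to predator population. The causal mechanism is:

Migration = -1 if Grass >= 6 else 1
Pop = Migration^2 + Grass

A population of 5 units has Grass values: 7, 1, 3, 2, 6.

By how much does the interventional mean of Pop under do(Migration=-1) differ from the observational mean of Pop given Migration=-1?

-2.7

Under do(Migration=-1), Migration's equation is replaced by Migration=-1 for every unit. Per-unit Pop: 8, 2, 4, 3, 7. Mean = 4.8.
Observing Migration=-1 restricts to units where Migration's equation naturally yields -1: Grass ∈ {7, 6}. In that subpopulation Pop = 8, 7, mean 7.5.
Difference = 4.8 − 7.5 = -2.7.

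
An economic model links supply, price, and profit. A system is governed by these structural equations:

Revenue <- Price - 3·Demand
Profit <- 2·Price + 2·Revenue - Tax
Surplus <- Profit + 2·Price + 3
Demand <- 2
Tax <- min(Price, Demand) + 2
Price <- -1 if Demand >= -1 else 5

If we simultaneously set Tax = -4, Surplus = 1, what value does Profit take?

-12

Setting Tax = -4, Surplus = 1 by intervention discards those variables' equations.
Price = -1 if Demand >= -1 else 5  [with Demand=2]  = -1
Revenue = Price - 3·Demand  [with Price=-1, Demand=2]  = -7
Profit = 2·Price + 2·Revenue - Tax  [with Price=-1, Revenue=-7, Tax=-4]  = -12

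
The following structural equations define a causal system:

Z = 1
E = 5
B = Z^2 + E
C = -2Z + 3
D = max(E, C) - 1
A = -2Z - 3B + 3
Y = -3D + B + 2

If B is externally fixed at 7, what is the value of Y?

-3

The intervention breaks the incoming arrows to B: B = Z^2 + E no longer applies, and B = 7.
C = -2Z + 3  [with Z=1]  = 1
D = max(E, C) - 1  [with E=5, C=1]  = 4
Y = -3D + B + 2  [with D=4, B=7]  = -3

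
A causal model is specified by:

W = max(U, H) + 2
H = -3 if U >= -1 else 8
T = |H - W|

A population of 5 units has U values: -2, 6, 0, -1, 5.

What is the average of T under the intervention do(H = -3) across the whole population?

6.6

do(H=-3) breaks H's dependence on U. With H=-3 fixed, T across the units is 3, 11, 5, 4, 10, mean 6.6.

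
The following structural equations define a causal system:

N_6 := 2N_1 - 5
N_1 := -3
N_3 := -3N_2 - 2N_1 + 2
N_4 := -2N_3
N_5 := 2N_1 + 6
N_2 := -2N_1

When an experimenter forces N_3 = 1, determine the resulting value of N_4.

The intervention breaks the incoming arrows to N_3: N_3 := -3N_2 - 2N_1 + 2 no longer applies, and N_3 = 1.
N_4 = -2N_3  [with N_3=1]  = -2

-2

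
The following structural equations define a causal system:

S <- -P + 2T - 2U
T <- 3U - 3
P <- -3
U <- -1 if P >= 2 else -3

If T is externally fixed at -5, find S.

-1

The intervention breaks the incoming arrows to T: T <- 3U - 3 no longer applies, and T = -5.
U = -1 if P >= 2 else -3  [with P=-3]  = -3
S = -P + 2T - 2U  [with P=-3, T=-5, U=-3]  = -1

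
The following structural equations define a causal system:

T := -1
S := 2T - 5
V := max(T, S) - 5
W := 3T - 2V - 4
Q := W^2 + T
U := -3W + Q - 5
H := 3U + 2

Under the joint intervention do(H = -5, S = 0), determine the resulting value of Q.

8

The joint intervention fixes H = -5, S = 0, removing each variable's own equation.
V = max(T, S) - 5  [with T=-1, S=0]  = -5
W = 3T - 2V - 4  [with T=-1, V=-5]  = 3
Q = W^2 + T  [with W=3, T=-1]  = 8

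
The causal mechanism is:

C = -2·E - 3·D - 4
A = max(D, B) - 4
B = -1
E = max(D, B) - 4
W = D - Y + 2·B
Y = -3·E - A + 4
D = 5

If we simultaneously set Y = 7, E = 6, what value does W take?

-4

Under do(Y = 7, E = 6), each intervened variable's structural equation is replaced by its fixed value.
W = D - Y + 2·B  [with D=5, Y=7, B=-1]  = -4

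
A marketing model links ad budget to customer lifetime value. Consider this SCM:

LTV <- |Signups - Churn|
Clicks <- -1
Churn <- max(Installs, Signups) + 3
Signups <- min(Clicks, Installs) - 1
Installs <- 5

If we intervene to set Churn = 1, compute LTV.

3

Intervening sets Churn = 1 and removes its equation (Churn <- max(Installs, Signups) + 3).
Signups = min(Clicks, Installs) - 1  [with Clicks=-1, Installs=5]  = -2
LTV = |Signups - Churn|  [with Signups=-2, Churn=1]  = 3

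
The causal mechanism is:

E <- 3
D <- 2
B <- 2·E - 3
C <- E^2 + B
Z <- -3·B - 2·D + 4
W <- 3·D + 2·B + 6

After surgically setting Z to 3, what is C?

12

The intervention breaks the incoming arrows to Z: Z <- -3·B - 2·D + 4 no longer applies, and Z = 3.
Since C is not a descendant of the intervened variable, it is unaffected.
B = 2·E - 3  [with E=3]  = 3
C = E^2 + B  [with E=3, B=3]  = 12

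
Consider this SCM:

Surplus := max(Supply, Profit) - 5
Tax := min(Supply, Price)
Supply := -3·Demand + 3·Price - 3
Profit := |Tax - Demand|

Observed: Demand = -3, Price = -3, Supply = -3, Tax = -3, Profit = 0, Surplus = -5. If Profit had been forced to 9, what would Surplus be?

4

The intervention breaks the incoming arrows to Profit: Profit := |Tax - Demand| no longer applies, and Profit = 9.
Supply = -3·Demand + 3·Price - 3  [with Demand=-3, Price=-3]  = -3
Surplus = max(Supply, Profit) - 5  [with Supply=-3, Profit=9]  = 4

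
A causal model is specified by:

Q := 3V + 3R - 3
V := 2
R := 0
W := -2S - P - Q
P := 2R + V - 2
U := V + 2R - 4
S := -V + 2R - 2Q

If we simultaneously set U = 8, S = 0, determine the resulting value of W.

-3

Under do(U = 8, S = 0), each intervened variable's structural equation is replaced by its fixed value.
Q = 3V + 3R - 3  [with V=2, R=0]  = 3
P = 2R + V - 2  [with R=0, V=2]  = 0
W = -2S - P - Q  [with S=0, P=0, Q=3]  = -3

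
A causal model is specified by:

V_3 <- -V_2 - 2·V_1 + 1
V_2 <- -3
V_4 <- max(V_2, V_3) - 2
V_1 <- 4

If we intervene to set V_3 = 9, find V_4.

7

The intervention breaks the incoming arrows to V_3: V_3 <- -V_2 - 2·V_1 + 1 no longer applies, and V_3 = 9.
V_4 = max(V_2, V_3) - 2  [with V_2=-3, V_3=9]  = 7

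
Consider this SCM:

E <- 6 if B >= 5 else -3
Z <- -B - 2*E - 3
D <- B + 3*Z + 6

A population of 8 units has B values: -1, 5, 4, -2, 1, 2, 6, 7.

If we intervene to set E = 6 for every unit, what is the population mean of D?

-44.5

The intervention sets E=6 in all 8 units regardless of B. Recomputing D per unit gives -37, -49, -47, -35, -41, -43, -51, -53; average -44.5.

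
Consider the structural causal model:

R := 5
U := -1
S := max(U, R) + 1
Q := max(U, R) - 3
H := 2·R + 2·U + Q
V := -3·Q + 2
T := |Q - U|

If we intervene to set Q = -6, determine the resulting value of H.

2

Intervening sets Q = -6 and removes its equation (Q := max(U, R) - 3).
H = 2·R + 2·U + Q  [with R=5, U=-1, Q=-6]  = 2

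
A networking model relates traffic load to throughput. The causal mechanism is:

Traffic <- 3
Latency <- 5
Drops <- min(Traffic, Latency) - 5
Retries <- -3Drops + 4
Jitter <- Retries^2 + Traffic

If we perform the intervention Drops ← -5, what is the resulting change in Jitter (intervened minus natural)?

do(Drops=-5) replaces the equation Drops <- min(Traffic, Latency) - 5 with the constant Drops = -5.
Retries = -3Drops + 4  [with Drops=-5]  = 19
Jitter = Retries^2 + Traffic  [with Retries=19, Traffic=3]  = 364
Without intervention: Drops = min(Traffic, Latency) - 5  [with Traffic=3, Latency=5]  = -2; Retries = -3Drops + 4  [with Drops=-2]  = 10; Jitter = Retries^2 + Traffic  [with Retries=10, Traffic=3]  = 103.
Change = 364 − 103 = 261.

261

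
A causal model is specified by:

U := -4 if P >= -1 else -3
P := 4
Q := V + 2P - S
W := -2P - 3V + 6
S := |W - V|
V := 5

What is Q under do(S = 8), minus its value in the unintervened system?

14

Intervening sets S = 8 and removes its equation (S := |W - V|).
Q = V + 2P - S  [with V=5, P=4, S=8]  = 5
Without intervention: W = -2P - 3V + 6  [with P=4, V=5]  = -17; S = |W - V|  [with W=-17, V=5]  = 22; Q = V + 2P - S  [with V=5, P=4, S=22]  = -9.
Change = 5 − (-9) = 14.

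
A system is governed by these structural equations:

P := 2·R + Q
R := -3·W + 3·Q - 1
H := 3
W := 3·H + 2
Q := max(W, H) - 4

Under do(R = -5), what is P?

Intervening sets R = -5 and removes its equation (R := -3·W + 3·Q - 1).
W = 3·H + 2  [with H=3]  = 11
Q = max(W, H) - 4  [with W=11, H=3]  = 7
P = 2·R + Q  [with R=-5, Q=7]  = -3

-3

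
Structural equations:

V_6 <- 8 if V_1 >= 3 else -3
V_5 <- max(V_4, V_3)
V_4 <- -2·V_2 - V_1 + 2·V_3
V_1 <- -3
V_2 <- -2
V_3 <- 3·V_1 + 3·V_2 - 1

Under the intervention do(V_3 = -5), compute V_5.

-3

do(V_3=-5) replaces the equation V_3 <- 3·V_1 + 3·V_2 - 1 with the constant V_3 = -5.
V_4 = -2·V_2 - V_1 + 2·V_3  [with V_2=-2, V_1=-3, V_3=-5]  = -3
V_5 = max(V_4, V_3)  [with V_4=-3, V_3=-5]  = -3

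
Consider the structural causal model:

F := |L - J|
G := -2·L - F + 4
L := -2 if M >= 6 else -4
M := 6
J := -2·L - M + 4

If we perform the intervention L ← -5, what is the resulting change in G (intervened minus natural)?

do(L=-5) replaces the equation L := -2 if M >= 6 else -4 with the constant L = -5.
J = -2·L - M + 4  [with L=-5, M=6]  = 8
F = |L - J|  [with L=-5, J=8]  = 13
G = -2·L - F + 4  [with L=-5, F=13]  = 1
Without intervention: L = -2 if M >= 6 else -4  [with M=6]  = -2; J = -2·L - M + 4  [with L=-2, M=6]  = 2; F = |L - J|  [with L=-2, J=2]  = 4; G = -2·L - F + 4  [with L=-2, F=4]  = 4.
Change = 1 − 4 = -3.

-3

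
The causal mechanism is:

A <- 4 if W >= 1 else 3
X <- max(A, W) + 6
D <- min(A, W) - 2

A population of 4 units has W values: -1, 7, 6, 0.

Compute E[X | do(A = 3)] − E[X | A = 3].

do(A=3) breaks A's dependence on W. With A=3 fixed, X across the units is 9, 13, 12, 9, mean 10.75.
Conditioning on A=3 selects the 2 unit(s) with W ∈ {-1, 0}. Their X values: 9, 9. Mean = 9.
Difference = 10.75 − 9 = 1.75.

1.75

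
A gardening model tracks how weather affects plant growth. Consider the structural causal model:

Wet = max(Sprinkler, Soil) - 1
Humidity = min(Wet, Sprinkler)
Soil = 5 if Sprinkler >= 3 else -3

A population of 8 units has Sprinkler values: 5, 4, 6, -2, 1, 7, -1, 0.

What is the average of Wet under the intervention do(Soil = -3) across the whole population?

1.5

The intervention sets Soil=-3 in all 8 units regardless of Sprinkler. Recomputing Wet per unit gives 4, 3, 5, -3, 0, 6, -2, -1; average 1.5.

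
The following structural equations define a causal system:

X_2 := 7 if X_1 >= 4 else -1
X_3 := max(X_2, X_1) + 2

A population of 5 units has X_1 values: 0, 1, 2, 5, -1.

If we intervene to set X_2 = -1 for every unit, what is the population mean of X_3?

Under do(X_2=-1), X_2's equation is replaced by X_2=-1 for every unit. Per-unit X_3: 2, 3, 4, 7, 1. Mean = 3.4.

3.4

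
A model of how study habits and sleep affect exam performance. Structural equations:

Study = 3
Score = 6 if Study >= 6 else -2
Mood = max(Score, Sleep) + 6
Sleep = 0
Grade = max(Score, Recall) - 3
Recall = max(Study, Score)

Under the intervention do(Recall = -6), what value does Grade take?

-5

The intervention breaks the incoming arrows to Recall: Recall = max(Study, Score) no longer applies, and Recall = -6.
Score = 6 if Study >= 6 else -2  [with Study=3]  = -2
Grade = max(Score, Recall) - 3  [with Score=-2, Recall=-6]  = -5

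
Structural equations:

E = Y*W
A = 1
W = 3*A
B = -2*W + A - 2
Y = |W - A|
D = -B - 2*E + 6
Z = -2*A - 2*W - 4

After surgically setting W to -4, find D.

39

Under do(W=-4), the mechanism W = 3*A is discarded; W is fixed at -4.
Y = |W - A|  [with W=-4, A=1]  = 5
B = -2*W + A - 2  [with W=-4, A=1]  = 7
E = Y*W  [with Y=5, W=-4]  = -20
D = -B - 2*E + 6  [with B=7, E=-20]  = 39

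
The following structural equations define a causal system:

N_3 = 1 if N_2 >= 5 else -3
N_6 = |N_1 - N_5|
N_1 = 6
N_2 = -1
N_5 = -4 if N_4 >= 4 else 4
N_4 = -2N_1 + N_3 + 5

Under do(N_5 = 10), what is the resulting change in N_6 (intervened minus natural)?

The intervention breaks the incoming arrows to N_5: N_5 = -4 if N_4 >= 4 else 4 no longer applies, and N_5 = 10.
N_6 = |N_1 - N_5|  [with N_1=6, N_5=10]  = 4
Without intervention: N_3 = 1 if N_2 >= 5 else -3  [with N_2=-1]  = -3; N_4 = -2N_1 + N_3 + 5  [with N_1=6, N_3=-3]  = -10; N_5 = -4 if N_4 >= 4 else 4  [with N_4=-10]  = 4; N_6 = |N_1 - N_5|  [with N_1=6, N_5=4]  = 2.
Change = 4 − 2 = 2.

2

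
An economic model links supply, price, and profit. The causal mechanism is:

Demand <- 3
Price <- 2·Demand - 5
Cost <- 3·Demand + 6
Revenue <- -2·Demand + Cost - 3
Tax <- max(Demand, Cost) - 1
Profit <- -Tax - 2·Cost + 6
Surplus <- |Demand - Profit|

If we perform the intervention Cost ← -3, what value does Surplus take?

7

The intervention breaks the incoming arrows to Cost: Cost <- 3·Demand + 6 no longer applies, and Cost = -3.
Tax = max(Demand, Cost) - 1  [with Demand=3, Cost=-3]  = 2
Profit = -Tax - 2·Cost + 6  [with Tax=2, Cost=-3]  = 10
Surplus = |Demand - Profit|  [with Demand=3, Profit=10]  = 7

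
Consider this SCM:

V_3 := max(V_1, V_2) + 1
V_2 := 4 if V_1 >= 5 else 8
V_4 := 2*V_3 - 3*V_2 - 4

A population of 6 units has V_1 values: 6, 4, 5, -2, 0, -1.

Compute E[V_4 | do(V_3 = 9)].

Every unit gets V_3=9 under the intervention. V_4 values become 2, -10, 2, -10, -10, -10; E[V_4|do(V_3=9)] = -6.

-6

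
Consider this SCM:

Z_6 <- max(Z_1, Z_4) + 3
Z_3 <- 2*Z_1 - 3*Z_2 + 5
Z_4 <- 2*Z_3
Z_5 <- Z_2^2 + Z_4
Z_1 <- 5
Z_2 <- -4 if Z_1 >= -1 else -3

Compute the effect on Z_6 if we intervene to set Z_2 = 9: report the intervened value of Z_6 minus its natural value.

Under do(Z_2=9), the mechanism Z_2 <- -4 if Z_1 >= -1 else -3 is discarded; Z_2 is fixed at 9.
Z_3 = 2*Z_1 - 3*Z_2 + 5  [with Z_1=5, Z_2=9]  = -12
Z_4 = 2*Z_3  [with Z_3=-12]  = -24
Z_6 = max(Z_1, Z_4) + 3  [with Z_1=5, Z_4=-24]  = 8
Without intervention: Z_2 = -4 if Z_1 >= -1 else -3  [with Z_1=5]  = -4; Z_3 = 2*Z_1 - 3*Z_2 + 5  [with Z_1=5, Z_2=-4]  = 27; Z_4 = 2*Z_3  [with Z_3=27]  = 54; Z_6 = max(Z_1, Z_4) + 3  [with Z_1=5, Z_4=54]  = 57.
Change = 8 − 57 = -49.

-49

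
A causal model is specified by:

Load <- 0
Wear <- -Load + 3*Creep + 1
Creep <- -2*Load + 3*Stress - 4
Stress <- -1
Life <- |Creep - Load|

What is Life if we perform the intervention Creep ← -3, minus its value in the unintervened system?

do(Creep=-3) replaces the equation Creep <- -2*Load + 3*Stress - 4 with the constant Creep = -3.
Life = |Creep - Load|  [with Creep=-3, Load=0]  = 3
Without intervention: Creep = -2*Load + 3*Stress - 4  [with Load=0, Stress=-1]  = -7; Life = |Creep - Load|  [with Creep=-7, Load=0]  = 7.
Change = 3 − 7 = -4.

-4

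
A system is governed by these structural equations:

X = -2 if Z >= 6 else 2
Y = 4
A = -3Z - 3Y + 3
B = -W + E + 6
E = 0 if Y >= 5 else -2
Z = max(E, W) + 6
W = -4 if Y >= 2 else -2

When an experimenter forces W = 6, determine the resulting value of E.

-2

Under do(W=6), the mechanism W = -4 if Y >= 2 else -2 is discarded; W is fixed at 6.
Since E is not a descendant of the intervened variable, it is unaffected.
E = 0 if Y >= 5 else -2  [with Y=4]  = -2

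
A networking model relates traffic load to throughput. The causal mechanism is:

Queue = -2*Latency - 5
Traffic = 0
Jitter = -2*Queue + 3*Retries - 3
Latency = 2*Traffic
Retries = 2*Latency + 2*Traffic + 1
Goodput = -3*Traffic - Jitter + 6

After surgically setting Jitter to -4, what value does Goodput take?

The intervention breaks the incoming arrows to Jitter: Jitter = -2*Queue + 3*Retries - 3 no longer applies, and Jitter = -4.
Goodput = -3*Traffic - Jitter + 6  [with Traffic=0, Jitter=-4]  = 10

10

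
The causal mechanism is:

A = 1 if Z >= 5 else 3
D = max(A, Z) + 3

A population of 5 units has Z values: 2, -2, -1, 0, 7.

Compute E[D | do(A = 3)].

6.8

Every unit gets A=3 under the intervention. D values become 6, 6, 6, 6, 10; E[D|do(A=3)] = 6.8.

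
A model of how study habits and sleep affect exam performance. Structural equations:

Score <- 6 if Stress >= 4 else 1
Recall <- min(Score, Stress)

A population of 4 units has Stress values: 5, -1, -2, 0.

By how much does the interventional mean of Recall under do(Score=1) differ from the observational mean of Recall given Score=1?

0.5

do(Score=1) breaks Score's dependence on Stress. With Score=1 fixed, Recall across the units is 1, -1, -2, 0, mean -0.5.
Conditioning on Score=1 selects the 3 unit(s) with Stress ∈ {-1, -2, 0}. Their Recall values: -1, -2, 0. Mean = -1.
Difference = -0.5 − (-1) = 0.5.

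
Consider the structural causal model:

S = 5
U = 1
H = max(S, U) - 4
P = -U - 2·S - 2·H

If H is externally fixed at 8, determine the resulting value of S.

Under do(H=8), the mechanism H = max(S, U) - 4 is discarded; H is fixed at 8.
S is not downstream of the intervention, so its value is determined by the original equations.

5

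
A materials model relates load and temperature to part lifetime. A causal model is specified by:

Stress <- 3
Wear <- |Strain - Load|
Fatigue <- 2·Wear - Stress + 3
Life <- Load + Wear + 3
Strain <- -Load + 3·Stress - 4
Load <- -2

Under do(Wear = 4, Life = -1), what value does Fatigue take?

8

Setting Wear = 4, Life = -1 by intervention discards those variables' equations.
Fatigue = 2·Wear - Stress + 3  [with Wear=4, Stress=3]  = 8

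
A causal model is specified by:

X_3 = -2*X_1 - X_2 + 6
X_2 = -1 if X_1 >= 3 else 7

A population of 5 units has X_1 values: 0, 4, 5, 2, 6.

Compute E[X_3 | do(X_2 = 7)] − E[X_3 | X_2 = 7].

-4.8

Under do(X_2=7), X_2's equation is replaced by X_2=7 for every unit. Per-unit X_3: -1, -9, -11, -5, -13. Mean = -7.8.
Conditioning on X_2=7 selects the 2 unit(s) with X_1 ∈ {0, 2}. Their X_3 values: -1, -5. Mean = -3.
Difference = -7.8 − (-3) = -4.8.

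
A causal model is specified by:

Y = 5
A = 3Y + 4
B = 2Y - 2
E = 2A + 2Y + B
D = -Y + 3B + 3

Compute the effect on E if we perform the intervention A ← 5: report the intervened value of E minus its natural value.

-28

Under do(A=5), the mechanism A = 3Y + 4 is discarded; A is fixed at 5.
B = 2Y - 2  [with Y=5]  = 8
E = 2A + 2Y + B  [with A=5, Y=5, B=8]  = 28
Without intervention: A = 3Y + 4  [with Y=5]  = 19; B = 2Y - 2  [with Y=5]  = 8; E = 2A + 2Y + B  [with A=19, Y=5, B=8]  = 56.
Change = 28 − 56 = -28.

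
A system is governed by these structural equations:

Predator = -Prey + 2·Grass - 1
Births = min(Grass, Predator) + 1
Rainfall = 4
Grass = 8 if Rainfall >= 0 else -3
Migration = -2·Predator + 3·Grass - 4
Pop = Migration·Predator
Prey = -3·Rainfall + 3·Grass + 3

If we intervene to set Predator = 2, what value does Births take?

3

Intervening sets Predator = 2 and removes its equation (Predator = -Prey + 2·Grass - 1).
Grass = 8 if Rainfall >= 0 else -3  [with Rainfall=4]  = 8
Births = min(Grass, Predator) + 1  [with Grass=8, Predator=2]  = 3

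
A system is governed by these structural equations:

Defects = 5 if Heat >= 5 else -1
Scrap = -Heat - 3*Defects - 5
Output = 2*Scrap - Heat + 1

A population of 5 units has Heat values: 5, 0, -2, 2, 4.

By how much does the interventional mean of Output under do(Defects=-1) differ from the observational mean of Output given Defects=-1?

Under do(Defects=-1), Defects's equation is replaced by Defects=-1 for every unit. Per-unit Output: -18, -3, 3, -9, -15. Mean = -8.4.
Conditioning on Defects=-1 selects the 4 unit(s) with Heat ∈ {0, -2, 2, 4}. Their Output values: -3, 3, -9, -15. Mean = -6.
Difference = -8.4 − (-6) = -2.4.

-2.4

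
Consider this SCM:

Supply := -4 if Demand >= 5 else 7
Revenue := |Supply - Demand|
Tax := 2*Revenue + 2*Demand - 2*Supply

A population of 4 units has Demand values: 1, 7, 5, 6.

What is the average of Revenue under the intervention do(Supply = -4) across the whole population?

8.75

The intervention sets Supply=-4 in all 4 units regardless of Demand. Recomputing Revenue per unit gives 5, 11, 9, 10; average 8.75.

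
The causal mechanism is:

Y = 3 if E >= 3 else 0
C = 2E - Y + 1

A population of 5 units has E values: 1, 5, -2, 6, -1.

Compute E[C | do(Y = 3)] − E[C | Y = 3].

Every unit gets Y=3 under the intervention. C values become 0, 8, -6, 10, -4; E[C|do(Y=3)] = 1.6.
Observing Y=3 restricts to units where Y's equation naturally yields 3: E ∈ {5, 6}. In that subpopulation C = 8, 10, mean 9.
Difference = 1.6 − 9 = -7.4.

-7.4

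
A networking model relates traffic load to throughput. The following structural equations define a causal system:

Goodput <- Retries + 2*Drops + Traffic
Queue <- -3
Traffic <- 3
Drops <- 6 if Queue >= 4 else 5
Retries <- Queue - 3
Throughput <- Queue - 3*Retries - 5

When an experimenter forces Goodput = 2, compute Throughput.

do(Goodput=2) replaces the equation Goodput <- Retries + 2*Drops + Traffic with the constant Goodput = 2.
Since Throughput is not a descendant of the intervened variable, it is unaffected.
Retries = Queue - 3  [with Queue=-3]  = -6
Throughput = Queue - 3*Retries - 5  [with Queue=-3, Retries=-6]  = 10

10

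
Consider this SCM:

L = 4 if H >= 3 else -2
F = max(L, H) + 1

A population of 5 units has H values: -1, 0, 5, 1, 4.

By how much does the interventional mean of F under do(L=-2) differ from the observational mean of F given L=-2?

1.8

Under do(L=-2), L's equation is replaced by L=-2 for every unit. Per-unit F: 0, 1, 6, 2, 5. Mean = 2.8.
Observing L=-2 restricts to units where L's equation naturally yields -2: H ∈ {-1, 0, 1}. In that subpopulation F = 0, 1, 2, mean 1.
Difference = 2.8 − 1 = 1.8.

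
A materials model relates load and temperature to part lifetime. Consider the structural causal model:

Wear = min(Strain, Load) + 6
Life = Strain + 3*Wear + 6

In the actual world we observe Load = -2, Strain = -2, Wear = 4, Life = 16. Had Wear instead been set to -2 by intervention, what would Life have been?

The intervention breaks the incoming arrows to Wear: Wear = min(Strain, Load) + 6 no longer applies, and Wear = -2.
Life = Strain + 3*Wear + 6  [with Strain=-2, Wear=-2]  = -2

-2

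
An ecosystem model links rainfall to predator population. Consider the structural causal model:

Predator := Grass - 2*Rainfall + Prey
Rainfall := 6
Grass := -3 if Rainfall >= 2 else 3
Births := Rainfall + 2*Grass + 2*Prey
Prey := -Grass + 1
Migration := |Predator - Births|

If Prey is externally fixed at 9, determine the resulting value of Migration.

The intervention breaks the incoming arrows to Prey: Prey := -Grass + 1 no longer applies, and Prey = 9.
Grass = -3 if Rainfall >= 2 else 3  [with Rainfall=6]  = -3
Predator = Grass - 2*Rainfall + Prey  [with Grass=-3, Rainfall=6, Prey=9]  = -6
Births = Rainfall + 2*Grass + 2*Prey  [with Rainfall=6, Grass=-3, Prey=9]  = 18
Migration = |Predator - Births|  [with Predator=-6, Births=18]  = 24

24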